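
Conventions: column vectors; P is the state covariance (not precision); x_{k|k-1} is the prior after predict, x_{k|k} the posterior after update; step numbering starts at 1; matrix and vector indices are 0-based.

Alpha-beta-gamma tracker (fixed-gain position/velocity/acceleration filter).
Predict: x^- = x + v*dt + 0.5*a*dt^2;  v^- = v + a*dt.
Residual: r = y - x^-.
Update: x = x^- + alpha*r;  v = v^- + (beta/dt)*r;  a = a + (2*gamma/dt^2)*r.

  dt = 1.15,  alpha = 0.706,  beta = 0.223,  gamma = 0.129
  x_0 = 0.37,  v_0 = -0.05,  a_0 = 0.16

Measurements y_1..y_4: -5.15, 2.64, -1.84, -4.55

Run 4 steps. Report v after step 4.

step 1: x_pred=0.4183  r=-5.5683  x^+=-3.5129  v^+=-0.9458  a^+=-0.9263
step 2: x_pred=-5.2131  r=7.8531  x^+=0.3312  v^+=-0.4882  a^+=0.6057
step 3: x_pred=0.1703  r=-2.0103  x^+=-1.2490  v^+=-0.1814  a^+=0.2135
step 4: x_pred=-1.3164  r=-3.2336  x^+=-3.5993  v^+=-0.5629  a^+=-0.4173

v_post = -0.5629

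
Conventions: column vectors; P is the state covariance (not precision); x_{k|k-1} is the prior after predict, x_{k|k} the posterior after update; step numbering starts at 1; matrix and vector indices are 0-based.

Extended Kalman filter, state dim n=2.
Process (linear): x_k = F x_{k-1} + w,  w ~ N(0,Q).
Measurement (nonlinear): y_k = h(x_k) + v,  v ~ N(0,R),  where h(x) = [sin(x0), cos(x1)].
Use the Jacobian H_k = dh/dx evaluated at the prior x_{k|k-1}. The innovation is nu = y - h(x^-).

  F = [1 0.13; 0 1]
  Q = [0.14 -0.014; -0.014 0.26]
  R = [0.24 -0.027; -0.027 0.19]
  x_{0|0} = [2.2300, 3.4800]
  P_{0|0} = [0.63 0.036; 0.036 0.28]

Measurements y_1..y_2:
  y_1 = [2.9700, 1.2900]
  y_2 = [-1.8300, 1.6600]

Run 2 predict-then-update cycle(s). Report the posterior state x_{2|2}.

x_post = [-0.1490, 5.8500]

step 1: x^-=[2.6824, 3.4800]  P^-=[0.7841 0.0584; 0.0584 0.5400]  H_jac=[-0.8964 0.0000; 0.0000 0.3320]  S=[0.8701 -0.0444; -0.0444 0.2495]  K=[-0.8112 -0.0666; -0.0237 0.7143]  nu=[2.5268, 2.2333]  x^+=[0.4839, 5.0152]  P^+=[0.2152 0.0279; 0.0279 0.4107]
step 2: x^-=[1.1359, 5.0152]  P^-=[0.3694 0.0673; 0.0673 0.6707]  H_jac=[0.4214 0.0000; 0.0000 0.9545]  S=[0.3056 0.0001; 0.0001 0.8011]  K=[0.5093 0.0801; 0.0926 0.7992]  nu=[-2.7369, 1.3618]  x^+=[-0.1490, 5.8500]  P^+=[0.2850 0.0015; 0.0015 0.1565]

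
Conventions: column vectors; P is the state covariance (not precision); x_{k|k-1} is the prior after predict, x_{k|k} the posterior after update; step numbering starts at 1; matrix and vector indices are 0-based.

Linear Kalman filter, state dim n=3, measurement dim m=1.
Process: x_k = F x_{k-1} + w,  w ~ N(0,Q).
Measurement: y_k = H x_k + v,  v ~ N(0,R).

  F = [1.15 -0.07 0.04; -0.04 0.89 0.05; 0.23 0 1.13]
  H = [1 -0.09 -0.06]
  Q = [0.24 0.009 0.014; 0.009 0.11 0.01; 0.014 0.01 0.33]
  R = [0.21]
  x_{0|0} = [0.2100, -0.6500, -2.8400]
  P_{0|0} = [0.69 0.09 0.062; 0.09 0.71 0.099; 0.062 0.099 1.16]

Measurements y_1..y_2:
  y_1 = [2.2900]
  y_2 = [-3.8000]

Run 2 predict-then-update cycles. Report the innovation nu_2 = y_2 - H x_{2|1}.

innov = [-6.0074]

step 1: x^-=[0.1734, -0.7289, -3.1609]  P^-=[1.1485 0.0344 0.3208; 0.0344 0.6785 0.1851; 0.3208 0.1851 1.8799]  S=[1.3281]  K=[0.8480; -0.0285; 0.1441]  nu=[1.8613]  x^+=[1.7517, -0.7819, -2.8927]  P^+=[0.1936 0.0664 0.1585; 0.0664 0.6775 0.1905; 0.1585 0.1905 1.8524]
step 2: x^-=[1.9535, -0.9106, -2.8659]  P^-=[0.5051 0.0447 0.3403; 0.0447 0.6632 0.3128; 0.3403 0.3128 2.7879]  S=[0.6850]  K=[0.7017; -0.0492; 0.2115]  nu=[-6.0074]  x^+=[-2.2618, -0.6150, -4.1362]  P^+=[0.1678 0.0684 0.2386; 0.0684 0.6615 0.3199; 0.2386 0.3199 2.7573]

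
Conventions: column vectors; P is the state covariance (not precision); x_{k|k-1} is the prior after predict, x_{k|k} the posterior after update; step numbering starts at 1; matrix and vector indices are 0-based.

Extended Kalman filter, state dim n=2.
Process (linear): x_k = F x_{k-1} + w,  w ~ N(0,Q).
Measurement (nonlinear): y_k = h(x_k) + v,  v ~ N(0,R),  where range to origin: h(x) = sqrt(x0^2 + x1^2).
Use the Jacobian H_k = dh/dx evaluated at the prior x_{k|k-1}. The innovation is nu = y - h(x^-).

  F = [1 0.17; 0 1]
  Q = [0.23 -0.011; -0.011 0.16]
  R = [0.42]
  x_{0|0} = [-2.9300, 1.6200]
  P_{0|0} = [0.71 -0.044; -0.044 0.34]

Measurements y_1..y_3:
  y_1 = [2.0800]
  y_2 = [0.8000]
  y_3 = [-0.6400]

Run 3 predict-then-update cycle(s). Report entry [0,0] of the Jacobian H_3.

H_jac[0,0] = -0.6304

step 1: x^-=[-2.6546, 1.6200]  P^-=[0.9349 0.0028; 0.0028 0.5000]  H_jac=[-0.8536 0.5209]  S=[1.2344]  K=[-0.6453; 0.2091]  nu=[-1.0299]  x^+=[-1.9900, 1.4047]  P^+=[0.4208 0.1693; 0.1693 0.4460]
step 2: x^-=[-1.7512, 1.4047]  P^-=[0.7213 0.2342; 0.2342 0.6060]  H_jac=[-0.7801 0.6257]  S=[0.8676]  K=[-0.4797; 0.2265]  nu=[-1.4450]  x^+=[-1.0581, 1.0773]  P^+=[0.5217 0.3284; 0.3284 0.5615]
step 3: x^-=[-0.8750, 1.0773]  P^-=[0.8796 0.4129; 0.4129 0.7215]  H_jac=[-0.6304 0.7762]  S=[0.8002]  K=[-0.2924; 0.3746]  nu=[-2.0279]  x^+=[-0.2819, 0.3177]  P^+=[0.8112 0.5006; 0.5006 0.6092]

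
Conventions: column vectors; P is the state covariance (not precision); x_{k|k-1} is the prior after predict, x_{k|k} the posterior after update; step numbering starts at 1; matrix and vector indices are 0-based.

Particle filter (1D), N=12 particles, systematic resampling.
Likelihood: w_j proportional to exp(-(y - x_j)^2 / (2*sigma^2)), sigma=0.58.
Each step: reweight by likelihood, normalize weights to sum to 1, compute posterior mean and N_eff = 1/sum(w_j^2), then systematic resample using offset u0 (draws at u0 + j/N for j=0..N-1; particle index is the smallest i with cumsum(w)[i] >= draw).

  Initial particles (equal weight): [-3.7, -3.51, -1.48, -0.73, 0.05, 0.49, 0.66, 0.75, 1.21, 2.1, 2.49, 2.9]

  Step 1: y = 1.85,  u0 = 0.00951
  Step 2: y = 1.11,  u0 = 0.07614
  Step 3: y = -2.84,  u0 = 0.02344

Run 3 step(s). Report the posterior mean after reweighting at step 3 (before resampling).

step 1: w=[0.0000, 0.0000, 0.0000, 0.0000, 0.0032, 0.0251, 0.0477, 0.0648, 0.2131, 0.3569, 0.2131, 0.0761]  mean=1.8511  Neff=4.3269  idx=[5, 7, 8, 8, 8, 9, 9, 9, 9, 10, 10, 11]
step 2: w=[0.1045, 0.1526, 0.1823, 0.1823, 0.1823, 0.0431, 0.0431, 0.0431, 0.0431, 0.0109, 0.0109, 0.0016]  mean=1.2486  Neff=7.0609  idx=[0, 1, 1, 2, 2, 3, 3, 4, 4, 5, 7, 10]
step 3: w=[0.8771, 0.0605, 0.0605, 0.0003, 0.0003, 0.0003, 0.0003, 0.0003, 0.0003, 0.0000, 0.0000, 0.0000]  mean=0.5229  Neff=1.2877  idx=[0, 0, 0, 0, 0, 0, 0, 0, 0, 0, 0, 2]

post_mean = 0.5229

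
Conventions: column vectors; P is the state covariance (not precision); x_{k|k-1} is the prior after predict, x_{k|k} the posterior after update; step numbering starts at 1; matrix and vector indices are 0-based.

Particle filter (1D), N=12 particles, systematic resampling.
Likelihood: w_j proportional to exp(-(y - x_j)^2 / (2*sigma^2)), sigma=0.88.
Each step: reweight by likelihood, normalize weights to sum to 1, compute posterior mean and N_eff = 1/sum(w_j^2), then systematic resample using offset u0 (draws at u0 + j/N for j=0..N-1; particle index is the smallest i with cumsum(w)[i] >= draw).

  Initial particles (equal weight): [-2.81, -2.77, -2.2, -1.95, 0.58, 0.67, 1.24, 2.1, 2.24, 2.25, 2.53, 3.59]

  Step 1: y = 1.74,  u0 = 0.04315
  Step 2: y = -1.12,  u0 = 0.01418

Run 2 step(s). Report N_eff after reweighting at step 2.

step 1: w=[0.0000, 0.0000, 0.0000, 0.0000, 0.0816, 0.0929, 0.1655, 0.1789, 0.1655, 0.1644, 0.1300, 0.0213]  mean=1.8363  Neff=6.8301  idx=[4, 5, 6, 6, 7, 7, 8, 8, 9, 9, 10, 10]
step 2: w=[0.4532, 0.3700, 0.0803, 0.0803, 0.0036, 0.0036, 0.0020, 0.0020, 0.0019, 0.0019, 0.0005, 0.0005]  mean=0.7455  Neff=2.8151  idx=[0, 0, 0, 0, 0, 0, 1, 1, 1, 1, 2, 3]

N_eff = 2.8151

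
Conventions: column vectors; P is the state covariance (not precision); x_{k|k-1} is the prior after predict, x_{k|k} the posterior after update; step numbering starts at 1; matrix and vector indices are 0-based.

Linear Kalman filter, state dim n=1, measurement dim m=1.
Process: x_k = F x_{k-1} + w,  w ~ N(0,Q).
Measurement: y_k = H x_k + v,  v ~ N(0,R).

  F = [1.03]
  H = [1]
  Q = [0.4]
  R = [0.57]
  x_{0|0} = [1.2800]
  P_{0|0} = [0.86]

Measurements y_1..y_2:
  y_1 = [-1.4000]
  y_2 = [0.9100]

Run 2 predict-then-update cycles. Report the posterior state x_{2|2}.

step 1: x^-=[1.3184]  P^-=[1.3124]  S=[1.8824]  K=[0.6972]  nu=[-2.7184]  x^+=[-0.5768]  P^+=[0.3974]
step 2: x^-=[-0.5941]  P^-=[0.8216]  S=[1.3916]  K=[0.5904]  nu=[1.5041]  x^+=[0.2939]  P^+=[0.3365]

x_post = [0.2939]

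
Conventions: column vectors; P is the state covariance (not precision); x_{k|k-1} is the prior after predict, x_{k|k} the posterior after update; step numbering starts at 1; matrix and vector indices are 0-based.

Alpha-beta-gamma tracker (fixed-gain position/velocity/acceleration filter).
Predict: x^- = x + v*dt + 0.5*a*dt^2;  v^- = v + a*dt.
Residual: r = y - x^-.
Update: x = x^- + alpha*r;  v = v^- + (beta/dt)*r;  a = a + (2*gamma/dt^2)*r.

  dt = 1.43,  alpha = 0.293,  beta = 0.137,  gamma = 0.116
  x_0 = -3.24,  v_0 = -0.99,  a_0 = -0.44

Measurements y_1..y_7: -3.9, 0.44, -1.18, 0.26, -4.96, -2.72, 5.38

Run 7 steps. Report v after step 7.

v_post = 3.1289

step 1: x_pred=-5.1056  r=1.2056  x^+=-4.7523  v^+=-1.5037  a^+=-0.3032
step 2: x_pred=-7.2127  r=7.6527  x^+=-4.9704  v^+=-1.2042  a^+=0.5650
step 3: x_pred=-6.1147  r=4.9347  x^+=-4.6688  v^+=0.0766  a^+=1.1249
step 4: x_pred=-3.4093  r=3.6693  x^+=-2.3342  v^+=2.0366  a^+=1.5411
step 5: x_pred=2.1539  r=-7.1139  x^+=0.0696  v^+=3.5589  a^+=0.7340
step 6: x_pred=5.9093  r=-8.6293  x^+=3.3809  v^+=3.7819  a^+=-0.2450
step 7: x_pred=8.5385  r=-3.1585  x^+=7.6131  v^+=3.1289  a^+=-0.6033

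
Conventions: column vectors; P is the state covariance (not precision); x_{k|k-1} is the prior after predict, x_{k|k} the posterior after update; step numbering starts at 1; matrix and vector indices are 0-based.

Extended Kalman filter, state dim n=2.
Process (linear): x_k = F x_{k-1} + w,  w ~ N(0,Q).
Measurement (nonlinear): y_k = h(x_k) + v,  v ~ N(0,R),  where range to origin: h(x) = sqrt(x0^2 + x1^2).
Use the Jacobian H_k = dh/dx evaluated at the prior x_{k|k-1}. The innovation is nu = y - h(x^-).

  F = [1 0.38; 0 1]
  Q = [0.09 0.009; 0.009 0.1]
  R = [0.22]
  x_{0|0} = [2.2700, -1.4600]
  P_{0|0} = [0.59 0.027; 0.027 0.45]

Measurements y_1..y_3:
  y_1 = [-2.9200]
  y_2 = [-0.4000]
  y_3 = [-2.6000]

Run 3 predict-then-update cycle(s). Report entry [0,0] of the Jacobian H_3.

H_jac[0,0] = 0.3616

step 1: x^-=[1.7152, -1.4600]  P^-=[0.7655 0.2070; 0.2070 0.5500]  H_jac=[0.7615 -0.6482]  S=[0.6906]  K=[0.6498; -0.2880]  nu=[-5.1724]  x^+=[-1.6457, 0.0295]  P^+=[0.4739 0.3362; 0.3362 0.4927]
step 2: x^-=[-1.6345, 0.0295]  P^-=[0.8906 0.5325; 0.5325 0.5927]  H_jac=[-0.9998 0.0180]  S=[1.0913]  K=[-0.8072; -0.4780]  nu=[-2.0348]  x^+=[0.0079, 1.0022]  P^+=[0.1796 0.1114; 0.1114 0.3433]
step 3: x^-=[0.3887, 1.0022]  P^-=[0.4038 0.2509; 0.2509 0.4433]  H_jac=[0.3616 0.9323]  S=[0.8273]  K=[0.4592; 0.6093]  nu=[-3.6749]  x^+=[-1.2988, -1.2368]  P^+=[0.2294 0.0194; 0.0194 0.1362]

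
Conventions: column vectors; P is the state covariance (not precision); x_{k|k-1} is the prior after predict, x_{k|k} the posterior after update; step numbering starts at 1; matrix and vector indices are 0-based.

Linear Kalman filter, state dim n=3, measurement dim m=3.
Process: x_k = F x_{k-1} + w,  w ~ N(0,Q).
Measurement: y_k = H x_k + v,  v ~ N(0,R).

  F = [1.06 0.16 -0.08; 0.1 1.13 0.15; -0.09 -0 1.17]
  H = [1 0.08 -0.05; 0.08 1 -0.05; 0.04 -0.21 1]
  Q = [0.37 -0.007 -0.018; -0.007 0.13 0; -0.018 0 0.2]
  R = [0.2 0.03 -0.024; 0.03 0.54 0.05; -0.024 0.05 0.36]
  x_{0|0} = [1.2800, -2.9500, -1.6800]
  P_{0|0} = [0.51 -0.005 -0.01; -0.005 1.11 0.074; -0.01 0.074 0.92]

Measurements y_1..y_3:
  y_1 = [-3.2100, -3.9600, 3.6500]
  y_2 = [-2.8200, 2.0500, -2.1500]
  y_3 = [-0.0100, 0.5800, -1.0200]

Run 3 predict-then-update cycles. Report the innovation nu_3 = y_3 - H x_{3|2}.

innov = [3.1866, 1.9440, -1.1766]

step 1: x^-=[1.0192, -3.4575, -2.0808]  P^-=[0.9754 0.2242 -0.1513; 0.2242 1.5968 0.2542; -0.1513 0.2542 1.4656]  S=[1.2383 0.4595 -0.2595; 0.4595 2.1584 -0.1052; -0.2595 -0.1052 1.7750]  K=[0.8259 -0.0309 0.0291; -0.0009 0.7426 0.0032; -0.0458 0.1266 0.7930]  nu=[-4.0566, -0.6881, 4.9640]  x^+=[-2.1654, -3.9486, 1.9544]  P^+=[0.1630 -0.0044 -0.0183; -0.0044 0.4077 0.1241; -0.0183 0.1241 0.3197]
step 2: x^-=[-3.0834, -4.3853, 2.4815]  P^-=[0.5641 0.0638 -0.0630; 0.0638 0.6999 0.2173; -0.0630 0.2173 0.6428]  S=[0.7849 0.1886 -0.1018; 0.1886 1.2341 0.0888; -0.1018 0.0888 0.9372]  K=[0.7381 -0.0238 0.0249; 0.0077 0.5595 0.0255; -0.0448 0.1082 0.6194]  nu=[0.7384, 6.8061, -5.4291]  x^+=[-2.8356, -0.7106, -0.1779]  P^+=[0.1456 -0.0019 -0.0162; -0.0019 0.3089 0.1019; -0.0162 0.1019 0.2515]
step 3: x^-=[-3.1052, -1.1132, 0.0471]  P^-=[0.5427 0.0497 -0.0565; 0.0497 0.5651 0.1761; -0.0565 0.1761 0.5489]  S=[0.7598 0.1636 -0.0900; 0.1636 1.1008 0.0803; -0.0900 0.0803 0.8554]  K=[0.7313 -0.0234 0.0262; 0.0070 0.5063 0.0227; -0.0434 0.0949 0.5824]  nu=[3.1866, 1.9440, -1.1766]  x^+=[-0.8513, -0.1331, -0.5920]  P^+=[0.1443 -0.0017 -0.0154; -0.0017 0.2795 0.0921; -0.0154 0.0921 0.2354]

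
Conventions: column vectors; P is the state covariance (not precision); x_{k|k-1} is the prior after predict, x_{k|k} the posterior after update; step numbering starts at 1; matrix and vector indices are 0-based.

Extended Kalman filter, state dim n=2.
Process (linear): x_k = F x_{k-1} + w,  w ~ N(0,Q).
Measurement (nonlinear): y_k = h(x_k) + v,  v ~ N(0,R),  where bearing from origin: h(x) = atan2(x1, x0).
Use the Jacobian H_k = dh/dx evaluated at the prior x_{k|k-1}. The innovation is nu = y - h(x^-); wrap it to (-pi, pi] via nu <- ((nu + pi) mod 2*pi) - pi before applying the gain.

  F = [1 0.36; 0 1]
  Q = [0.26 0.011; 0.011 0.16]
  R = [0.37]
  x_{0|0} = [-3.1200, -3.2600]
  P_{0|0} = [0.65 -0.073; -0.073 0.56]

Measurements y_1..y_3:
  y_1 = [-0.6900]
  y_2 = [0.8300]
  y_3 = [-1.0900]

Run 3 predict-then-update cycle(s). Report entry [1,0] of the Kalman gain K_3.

step 1: x^-=[-4.2936, -3.2600]  P^-=[0.9300 0.1396; 0.1396 0.7200]  H_jac=[0.1122 -0.1477]  S=[0.3928]  K=[0.2131; -0.2309]  nu=[1.8022]  x^+=[-3.9096, -3.6762]  P^+=[0.9122 0.1589; 0.1589 0.6991]
step 2: x^-=[-5.2330, -3.6762]  P^-=[1.3772 0.4216; 0.4216 0.8591]  H_jac=[0.0899 -0.1280]  S=[0.3855]  K=[0.1812; -0.1868]  nu=[-2.9240]  x^+=[-5.7628, -3.1299]  P^+=[1.3646 0.4346; 0.4346 0.8456]
step 3: x^-=[-6.8896, -3.1299]  P^-=[2.0471 0.7501; 0.7501 1.0056]  H_jac=[0.0547 -0.1203]  S=[0.3808]  K=[0.0568; -0.2101]  nu=[1.6252]  x^+=[-6.7972, -3.4713]  P^+=[2.0458 0.7546; 0.7546 0.9888]

K[1,0] = -0.2101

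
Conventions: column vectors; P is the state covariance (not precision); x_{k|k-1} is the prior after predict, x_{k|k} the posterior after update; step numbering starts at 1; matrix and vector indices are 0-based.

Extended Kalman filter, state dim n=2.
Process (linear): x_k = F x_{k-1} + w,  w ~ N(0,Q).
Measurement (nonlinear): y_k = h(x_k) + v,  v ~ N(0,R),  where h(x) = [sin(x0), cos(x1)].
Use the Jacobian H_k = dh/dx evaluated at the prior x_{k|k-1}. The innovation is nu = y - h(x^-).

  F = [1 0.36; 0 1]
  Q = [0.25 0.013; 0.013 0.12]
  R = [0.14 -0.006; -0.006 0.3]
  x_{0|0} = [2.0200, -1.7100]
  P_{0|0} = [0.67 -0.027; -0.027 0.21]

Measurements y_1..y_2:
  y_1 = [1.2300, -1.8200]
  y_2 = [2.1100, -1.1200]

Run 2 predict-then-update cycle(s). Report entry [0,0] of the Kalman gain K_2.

step 1: x^-=[1.4044, -1.7100]  P^-=[0.9278 0.0616; 0.0616 0.3300]  H_jac=[0.1656 0.0000; 0.0000 0.9903]  S=[0.1655 0.0041; 0.0041 0.6236]  K=[0.9265 0.0917; 0.0487 0.5237]  nu=[0.2438, -1.6812]  x^+=[1.4761, -2.5786]  P^+=[0.7798 0.0222; 0.0222 0.1584]
step 2: x^-=[0.5478, -2.5786]  P^-=[1.0663 0.0922; 0.0922 0.2784]  H_jac=[0.8537 0.0000; 0.0000 0.5337]  S=[0.9171 0.0360; 0.0360 0.3793]  K=[0.9912 0.0356; 0.0707 0.3850]  nu=[1.5892, -0.2743]  x^+=[2.1132, -2.5719]  P^+=[0.1623 0.0089; 0.0089 0.2156]

K[0,0] = 0.9912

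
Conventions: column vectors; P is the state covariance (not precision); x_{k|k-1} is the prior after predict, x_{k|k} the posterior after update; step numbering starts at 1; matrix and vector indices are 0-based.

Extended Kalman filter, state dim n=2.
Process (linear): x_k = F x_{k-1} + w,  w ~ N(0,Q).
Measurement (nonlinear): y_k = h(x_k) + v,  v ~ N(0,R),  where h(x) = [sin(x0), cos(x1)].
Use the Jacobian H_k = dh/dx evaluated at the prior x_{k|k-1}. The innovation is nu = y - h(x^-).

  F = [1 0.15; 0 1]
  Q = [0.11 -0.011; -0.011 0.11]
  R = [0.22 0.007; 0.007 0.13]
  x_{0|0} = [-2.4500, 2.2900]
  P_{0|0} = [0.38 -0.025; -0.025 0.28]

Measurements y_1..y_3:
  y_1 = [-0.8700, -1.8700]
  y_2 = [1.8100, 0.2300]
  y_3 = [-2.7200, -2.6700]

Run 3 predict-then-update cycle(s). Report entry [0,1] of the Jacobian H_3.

step 1: x^-=[-2.1065, 2.2900]  P^-=[0.4888 0.0060; 0.0060 0.3900]  H_jac=[-0.5104 0.0000; 0.0000 -0.7523]  S=[0.3474 0.0093; 0.0093 0.3507]  K=[-0.7185 0.0062; 0.0136 -0.8369]  nu=[-0.0101, -1.2112]  x^+=[-2.1067, 3.3035]  P^+=[0.3096 0.0056; 0.0056 0.1445]
step 2: x^-=[-1.6112, 3.3035]  P^-=[0.4245 0.0163; 0.0163 0.2545]  H_jac=[-0.0404 0.0000; 0.0000 0.1612]  S=[0.2207 0.0069; 0.0069 0.1366]  K=[-0.0785 0.0232; -0.0124 0.3010]  nu=[2.8092, 1.2169]  x^+=[-1.8034, 3.6350]  P^+=[0.4231 0.0153; 0.0153 0.2421]
step 3: x^-=[-1.2581, 3.6350]  P^-=[0.5431 0.0406; 0.0406 0.3521]  H_jac=[0.3076 0.0000; 0.0000 0.4736]  S=[0.2714 0.0129; 0.0129 0.2090]  K=[0.6130 0.0541; 0.0081 0.7975]  nu=[-1.7685, -1.7893]  x^+=[-2.4391, 2.1937]  P^+=[0.4397 0.0239; 0.0239 0.2190]

H_jac[0,1] = 0.0000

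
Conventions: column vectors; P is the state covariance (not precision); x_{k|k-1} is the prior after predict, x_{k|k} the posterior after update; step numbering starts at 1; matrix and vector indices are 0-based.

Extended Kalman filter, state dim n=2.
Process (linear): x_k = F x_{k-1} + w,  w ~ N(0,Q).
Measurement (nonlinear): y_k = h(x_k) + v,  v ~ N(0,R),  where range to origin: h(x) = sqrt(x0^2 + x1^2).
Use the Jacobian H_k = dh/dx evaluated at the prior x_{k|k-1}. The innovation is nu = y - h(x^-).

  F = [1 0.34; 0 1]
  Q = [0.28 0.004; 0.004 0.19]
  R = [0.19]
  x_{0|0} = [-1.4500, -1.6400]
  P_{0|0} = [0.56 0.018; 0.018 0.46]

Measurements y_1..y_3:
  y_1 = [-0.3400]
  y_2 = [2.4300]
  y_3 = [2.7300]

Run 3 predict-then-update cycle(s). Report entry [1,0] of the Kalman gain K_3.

K[1,0] = -0.5377

step 1: x^-=[-2.0076, -1.6400]  P^-=[0.9054 0.1784; 0.1784 0.6500]  H_jac=[-0.7744 -0.6326]  S=[1.1680]  K=[-0.6970; -0.4704]  nu=[-2.9323]  x^+=[0.0361, -0.2608]  P^+=[0.3380 -0.2045; -0.2045 0.3916]
step 2: x^-=[-0.0525, -0.2608]  P^-=[0.5243 -0.0674; -0.0674 0.5816]  H_jac=[-0.1975 -0.9803]  S=[0.7433]  K=[-0.0505; -0.7492]  nu=[2.1640]  x^+=[-0.1618, -1.8820]  P^+=[0.5224 -0.0955; -0.0955 0.1644]
step 3: x^-=[-0.8017, -1.8820]  P^-=[0.7565 -0.0356; -0.0356 0.3544]  H_jac=[-0.3919 -0.9200]  S=[0.5805]  K=[-0.4543; -0.5377]  nu=[0.6844]  x^+=[-1.1126, -2.2500]  P^+=[0.6366 -0.1774; -0.1774 0.1866]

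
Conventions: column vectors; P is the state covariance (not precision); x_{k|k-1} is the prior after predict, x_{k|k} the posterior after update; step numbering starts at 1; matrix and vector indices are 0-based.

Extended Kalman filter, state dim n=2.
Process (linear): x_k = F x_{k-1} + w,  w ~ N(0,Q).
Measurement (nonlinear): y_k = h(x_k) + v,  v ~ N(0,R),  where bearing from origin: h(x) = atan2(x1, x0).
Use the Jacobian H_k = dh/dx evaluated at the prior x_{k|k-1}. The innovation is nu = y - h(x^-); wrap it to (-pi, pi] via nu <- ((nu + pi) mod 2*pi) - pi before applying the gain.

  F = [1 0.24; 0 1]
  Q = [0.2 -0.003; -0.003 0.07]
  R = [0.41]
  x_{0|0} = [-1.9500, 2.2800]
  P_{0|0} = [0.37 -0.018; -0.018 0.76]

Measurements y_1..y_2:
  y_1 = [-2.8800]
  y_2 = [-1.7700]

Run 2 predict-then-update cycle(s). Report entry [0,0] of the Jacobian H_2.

step 1: x^-=[-1.4028, 2.2800]  P^-=[0.6051 0.1614; 0.1614 0.8300]  H_jac=[-0.3182 -0.1958]  S=[0.5232]  K=[-0.4284; -0.4087]  nu=[1.2808]  x^+=[-1.9515, 1.7565]  P^+=[0.5091 0.0698; 0.0698 0.7426]
step 2: x^-=[-1.5299, 1.7565]  P^-=[0.7854 0.2450; 0.2450 0.8126]  H_jac=[-0.3237 -0.2820]  S=[0.6016]  K=[-0.5374; -0.5127]  nu=[2.2258]  x^+=[-2.7262, 0.6154]  P^+=[0.6116 0.0793; 0.0793 0.6545]

H_jac[0,0] = -0.3237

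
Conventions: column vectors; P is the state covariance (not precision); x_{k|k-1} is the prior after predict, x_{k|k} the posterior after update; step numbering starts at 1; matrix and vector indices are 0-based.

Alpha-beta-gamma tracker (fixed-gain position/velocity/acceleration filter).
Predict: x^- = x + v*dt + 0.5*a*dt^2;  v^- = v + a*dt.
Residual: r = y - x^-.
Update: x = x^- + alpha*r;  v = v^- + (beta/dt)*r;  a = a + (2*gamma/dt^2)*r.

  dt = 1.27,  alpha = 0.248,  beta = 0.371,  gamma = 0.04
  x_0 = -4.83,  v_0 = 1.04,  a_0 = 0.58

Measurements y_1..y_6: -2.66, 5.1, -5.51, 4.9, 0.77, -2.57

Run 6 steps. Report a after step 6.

a_post = -0.5835

step 1: x_pred=-3.0415  r=0.3815  x^+=-2.9469  v^+=1.8880  a^+=0.5989
step 2: x_pred=-0.0661  r=5.1661  x^+=1.2151  v^+=4.1578  a^+=0.8552
step 3: x_pred=7.1852  r=-12.6952  x^+=4.0368  v^+=1.5353  a^+=0.2255
step 4: x_pred=6.1684  r=-1.2684  x^+=5.8538  v^+=1.4511  a^+=0.1626
step 5: x_pred=7.8278  r=-7.0578  x^+=6.0775  v^+=-0.4042  a^+=-0.1875
step 6: x_pred=5.4129  r=-7.9829  x^+=3.4331  v^+=-2.9744  a^+=-0.5835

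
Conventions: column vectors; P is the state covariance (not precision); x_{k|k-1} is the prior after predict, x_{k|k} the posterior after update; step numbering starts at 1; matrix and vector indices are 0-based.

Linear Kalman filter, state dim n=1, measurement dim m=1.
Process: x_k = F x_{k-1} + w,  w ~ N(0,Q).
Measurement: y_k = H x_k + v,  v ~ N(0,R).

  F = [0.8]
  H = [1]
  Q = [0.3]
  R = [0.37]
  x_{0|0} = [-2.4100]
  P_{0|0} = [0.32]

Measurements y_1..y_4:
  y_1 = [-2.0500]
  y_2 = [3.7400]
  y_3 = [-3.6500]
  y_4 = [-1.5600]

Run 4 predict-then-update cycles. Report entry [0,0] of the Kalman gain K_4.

K[0,0] = 0.5358

step 1: x^-=[-1.9280]  P^-=[0.5048]  S=[0.8748]  K=[0.5770]  nu=[-0.1220]  x^+=[-1.9984]  P^+=[0.2135]
step 2: x^-=[-1.5987]  P^-=[0.4366]  S=[0.8066]  K=[0.5413]  nu=[5.3387]  x^+=[1.2912]  P^+=[0.2003]
step 3: x^-=[1.0329]  P^-=[0.4282]  S=[0.7982]  K=[0.5364]  nu=[-4.6829]  x^+=[-1.4792]  P^+=[0.1985]
step 4: x^-=[-1.1834]  P^-=[0.4270]  S=[0.7970]  K=[0.5358]  nu=[-0.3766]  x^+=[-1.3852]  P^+=[0.1982]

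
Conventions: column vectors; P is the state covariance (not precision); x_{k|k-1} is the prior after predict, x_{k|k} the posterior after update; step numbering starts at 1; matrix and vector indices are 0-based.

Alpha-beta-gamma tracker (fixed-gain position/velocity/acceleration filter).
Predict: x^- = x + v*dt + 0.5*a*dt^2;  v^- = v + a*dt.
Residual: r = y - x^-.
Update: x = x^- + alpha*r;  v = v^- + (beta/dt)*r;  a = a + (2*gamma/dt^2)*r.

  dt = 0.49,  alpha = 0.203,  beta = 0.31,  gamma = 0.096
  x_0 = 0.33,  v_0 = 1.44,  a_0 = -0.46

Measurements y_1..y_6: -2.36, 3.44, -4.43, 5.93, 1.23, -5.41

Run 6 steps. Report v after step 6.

step 1: x_pred=0.9804  r=-3.3404  x^+=0.3023  v^+=-0.8987  a^+=-3.1312
step 2: x_pred=-0.5140  r=3.9540  x^+=0.2887  v^+=0.0685  a^+=0.0307
step 3: x_pred=0.3259  r=-4.7559  x^+=-0.6395  v^+=-2.9253  a^+=-3.7725
step 4: x_pred=-2.5258  r=8.4558  x^+=-0.8093  v^+=0.5758  a^+=2.9893
step 5: x_pred=-0.1683  r=1.3983  x^+=0.1156  v^+=2.9252  a^+=4.1075
step 6: x_pred=2.0420  r=-7.4520  x^+=0.5293  v^+=0.2233  a^+=-1.8516

v_post = 0.2233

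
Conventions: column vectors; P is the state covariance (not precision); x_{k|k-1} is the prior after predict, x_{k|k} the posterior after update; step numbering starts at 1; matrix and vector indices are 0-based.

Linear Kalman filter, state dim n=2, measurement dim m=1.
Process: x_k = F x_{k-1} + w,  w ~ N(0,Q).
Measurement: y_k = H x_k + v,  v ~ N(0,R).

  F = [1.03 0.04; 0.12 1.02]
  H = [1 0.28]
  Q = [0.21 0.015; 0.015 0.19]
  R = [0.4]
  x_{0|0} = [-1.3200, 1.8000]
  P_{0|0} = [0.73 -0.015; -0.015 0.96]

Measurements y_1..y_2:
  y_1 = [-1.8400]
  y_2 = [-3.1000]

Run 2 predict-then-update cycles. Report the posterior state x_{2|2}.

step 1: x^-=[-1.2876, 1.6776]  P^-=[0.9848 0.1286; 0.1286 1.1956]  S=[1.5505]  K=[0.6583; 0.2988]  nu=[-1.0221]  x^+=[-1.9605, 1.3722]  P^+=[0.3127 -0.1765; -0.1765 1.0572]
step 2: x^-=[-1.9644, 1.1643]  P^-=[0.5289 -0.0895; -0.0895 1.2512]  S=[0.9769]  K=[0.5158; 0.2670]  nu=[-1.4616]  x^+=[-2.7183, 0.7741]  P^+=[0.2690 -0.2240; -0.2240 1.1815]

x_post = [-2.7183, 0.7741]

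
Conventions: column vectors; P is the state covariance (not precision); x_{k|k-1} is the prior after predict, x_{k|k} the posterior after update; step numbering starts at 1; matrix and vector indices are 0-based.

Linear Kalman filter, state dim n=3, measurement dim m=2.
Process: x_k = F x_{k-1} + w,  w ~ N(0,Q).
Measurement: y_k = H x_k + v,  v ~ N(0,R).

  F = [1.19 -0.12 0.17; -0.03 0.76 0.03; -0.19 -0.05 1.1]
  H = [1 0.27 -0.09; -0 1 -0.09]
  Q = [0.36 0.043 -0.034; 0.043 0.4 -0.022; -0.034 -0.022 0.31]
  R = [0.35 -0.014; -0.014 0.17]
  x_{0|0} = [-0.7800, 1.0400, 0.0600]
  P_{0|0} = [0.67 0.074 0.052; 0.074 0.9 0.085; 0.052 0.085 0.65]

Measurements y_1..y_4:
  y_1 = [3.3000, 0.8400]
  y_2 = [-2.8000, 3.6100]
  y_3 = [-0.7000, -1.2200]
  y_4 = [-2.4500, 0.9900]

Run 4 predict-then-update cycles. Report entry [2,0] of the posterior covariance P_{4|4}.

step 1: x^-=[-1.0428, 0.8156, 0.1622]  P^-=[1.3370 0.0198 -0.0068; 0.0198 0.9214 0.0274; -0.0068 0.0274 1.0933]  S=[1.7736 0.2609; 0.2609 1.0954]  K=[0.7818 -0.1676; 0.0276 0.8324; -0.0473 -0.0535]  nu=[4.1372, 0.0390]  x^+=[2.1853, 0.9622, -0.0354]  P^+=[0.2904 -0.0342 0.0578; -0.0342 0.1491 0.0892; 0.0578 0.0892 1.0848]
step 2: x^-=[2.4790, 0.6646, -0.5023]  P^-=[0.8343 0.0064 0.1666; 0.0064 0.4929 0.0869; 0.1666 0.0869 1.5989]  S=[1.2025 0.1136; 0.1136 0.6602]  K=[0.6953 -0.1325; 0.0408 0.7277; 0.0473 -0.0945]  nu=[-5.5037, 2.9002]  x^+=[-1.7322, 2.5505, -1.0365]  P^+=[0.2623 -0.0208 0.1269; -0.0208 0.1345 0.1265; 0.1269 0.1265 1.5913]
step 3: x^-=[-2.5436, 1.9593, -0.9386]  P^-=[0.8315 0.0303 0.3501; 0.0303 0.4859 0.1305; 0.3501 0.1305 2.1779]  S=[1.1815 0.1187; 0.1187 0.6500]  K=[0.6970 -0.1291; 0.0545 0.7194; 0.1736 -0.1325]  nu=[1.2301, -3.2638]  x^+=[-1.2649, -0.3218, -0.2927]  P^+=[0.2681 -0.0128 0.2097; -0.0128 0.1366 0.1673; 0.2097 0.1673 2.1364]
step 4: x^-=[-1.5163, -0.2154, -0.0656]  P^-=[0.8850 0.0476 0.5504; 0.0476 0.4889 0.1782; 0.5504 0.1782 2.7988]  S=[1.2113 0.1184; 0.1184 0.6495]  K=[0.7133 -0.1330; 0.0651 0.7162; 0.3026 -0.1686]  nu=[-0.8814, 1.1995]  x^+=[-2.3046, 0.5863, -0.5347]  P^+=[0.2796 -0.0062 0.2933; -0.0062 0.1396 0.2084; 0.2933 0.2084 2.6814]

P_post[2,0] = 0.2933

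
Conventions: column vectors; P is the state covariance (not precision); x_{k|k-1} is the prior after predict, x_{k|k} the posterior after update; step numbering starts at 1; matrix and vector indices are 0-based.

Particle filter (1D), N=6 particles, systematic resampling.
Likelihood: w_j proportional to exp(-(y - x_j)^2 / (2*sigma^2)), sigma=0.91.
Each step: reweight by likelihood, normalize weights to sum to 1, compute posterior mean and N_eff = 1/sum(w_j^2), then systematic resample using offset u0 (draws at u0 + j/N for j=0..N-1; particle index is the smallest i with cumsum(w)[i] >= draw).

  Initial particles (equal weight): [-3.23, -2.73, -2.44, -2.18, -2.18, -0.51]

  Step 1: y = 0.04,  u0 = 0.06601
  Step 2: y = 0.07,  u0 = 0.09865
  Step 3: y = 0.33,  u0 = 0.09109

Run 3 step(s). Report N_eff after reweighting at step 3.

N_eff = 6.0000

step 1: w=[0.0016, 0.0100, 0.0251, 0.0525, 0.0525, 0.8581]  mean=-0.7606  Neff=1.3465  idx=[3, 5, 5, 5, 5, 5]
step 2: w=[0.0114, 0.1977, 0.1977, 0.1977, 0.1977, 0.1977]  mean=-0.5290  Neff=5.1125  idx=[1, 2, 3, 3, 4, 5]
step 3: w=[0.1667, 0.1667, 0.1667, 0.1667, 0.1667, 0.1667]  mean=-0.5100  Neff=6.0000  idx=[0, 1, 2, 3, 4, 5]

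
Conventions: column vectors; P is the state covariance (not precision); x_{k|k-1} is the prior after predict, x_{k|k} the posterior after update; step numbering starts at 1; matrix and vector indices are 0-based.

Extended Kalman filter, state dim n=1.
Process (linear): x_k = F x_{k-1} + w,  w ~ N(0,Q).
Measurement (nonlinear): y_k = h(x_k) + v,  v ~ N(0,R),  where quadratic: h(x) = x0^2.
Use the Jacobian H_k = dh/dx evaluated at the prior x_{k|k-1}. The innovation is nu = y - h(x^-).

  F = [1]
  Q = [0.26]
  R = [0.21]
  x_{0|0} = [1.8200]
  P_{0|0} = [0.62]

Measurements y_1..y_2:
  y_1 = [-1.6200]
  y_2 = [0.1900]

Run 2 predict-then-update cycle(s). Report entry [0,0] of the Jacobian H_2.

step 1: x^-=[1.8200]  P^-=[0.8800]  H_jac=[3.6400]  S=[11.8696]  K=[0.2699]  nu=[-4.9324]  x^+=[0.4889]  P^+=[0.0156]
step 2: x^-=[0.4889]  P^-=[0.2756]  H_jac=[0.9778]  S=[0.4735]  K=[0.5691]  nu=[-0.0490]  x^+=[0.4610]  P^+=[0.1222]

H_jac[0,0] = 0.9778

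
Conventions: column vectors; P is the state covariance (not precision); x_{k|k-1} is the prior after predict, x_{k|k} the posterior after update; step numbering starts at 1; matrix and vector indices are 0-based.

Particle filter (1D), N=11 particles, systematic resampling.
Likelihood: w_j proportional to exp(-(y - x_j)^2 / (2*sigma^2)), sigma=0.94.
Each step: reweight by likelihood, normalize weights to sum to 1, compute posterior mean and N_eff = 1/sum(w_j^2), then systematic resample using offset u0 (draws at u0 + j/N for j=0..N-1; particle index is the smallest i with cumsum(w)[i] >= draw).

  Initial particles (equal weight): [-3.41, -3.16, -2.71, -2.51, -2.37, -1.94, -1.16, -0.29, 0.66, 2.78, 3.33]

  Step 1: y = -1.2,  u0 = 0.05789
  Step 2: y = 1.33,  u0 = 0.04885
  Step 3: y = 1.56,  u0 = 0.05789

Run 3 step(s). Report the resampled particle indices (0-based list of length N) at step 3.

resampled_idx = [3, 3, 4, 5, 6, 6, 7, 8, 9, 9, 10]

step 1: w=[0.0166, 0.0300, 0.0726, 0.0999, 0.1216, 0.1935, 0.2635, 0.1651, 0.0372, 0.0000, 0.0000]  mean=-1.5912  Neff=5.9985  idx=[2, 3, 4, 4, 5, 5, 6, 6, 6, 7, 8]
step 2: w=[0.0001, 0.0002, 0.0004, 0.0004, 0.0021, 0.0021, 0.0273, 0.0273, 0.0273, 0.2063, 0.7065]  mean=0.3006  Neff=1.8384  idx=[7, 9, 9, 10, 10, 10, 10, 10, 10, 10, 10]
step 3: w=[0.0028, 0.0269, 0.0269, 0.1179, 0.1179, 0.1179, 0.1179, 0.1179, 0.1179, 0.1179, 0.1179]  mean=0.6038  Neff=8.8730  idx=[3, 3, 4, 5, 6, 6, 7, 8, 9, 9, 10]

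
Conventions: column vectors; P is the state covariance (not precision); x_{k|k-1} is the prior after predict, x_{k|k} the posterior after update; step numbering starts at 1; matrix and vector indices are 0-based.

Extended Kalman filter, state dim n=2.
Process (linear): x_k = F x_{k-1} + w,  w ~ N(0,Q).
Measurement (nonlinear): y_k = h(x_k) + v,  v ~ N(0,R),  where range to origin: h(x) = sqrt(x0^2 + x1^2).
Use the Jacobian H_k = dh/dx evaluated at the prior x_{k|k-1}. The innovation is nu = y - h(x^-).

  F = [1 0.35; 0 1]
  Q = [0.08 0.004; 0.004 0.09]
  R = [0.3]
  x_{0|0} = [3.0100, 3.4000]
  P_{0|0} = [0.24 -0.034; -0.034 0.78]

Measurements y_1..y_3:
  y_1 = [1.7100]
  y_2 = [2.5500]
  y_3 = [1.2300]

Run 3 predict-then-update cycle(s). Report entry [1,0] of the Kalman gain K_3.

step 1: x^-=[4.2000, 3.4000]  P^-=[0.3917 0.2430; 0.2430 0.8700]  H_jac=[0.7772 0.6292]  S=[1.1188]  K=[0.4088; 0.6581]  nu=[-3.6937]  x^+=[2.6899, 0.9691]  P^+=[0.2048 -0.0580; -0.0580 0.3854]
step 2: x^-=[3.0291, 0.9691]  P^-=[0.2914 0.0809; 0.0809 0.4754]  H_jac=[0.9524 0.3047]  S=[0.6554]  K=[0.4610; 0.3386]  nu=[-0.6303]  x^+=[2.7385, 0.7557]  P^+=[0.1521 -0.0214; -0.0214 0.4003]
step 3: x^-=[3.0030, 0.7557]  P^-=[0.2661 0.1227; 0.1227 0.4903]  H_jac=[0.9698 0.2440]  S=[0.6375]  K=[0.4518; 0.3743]  nu=[-1.8666]  x^+=[2.1597, 0.0570]  P^+=[0.1360 0.0149; 0.0149 0.4010]

K[1,0] = 0.3743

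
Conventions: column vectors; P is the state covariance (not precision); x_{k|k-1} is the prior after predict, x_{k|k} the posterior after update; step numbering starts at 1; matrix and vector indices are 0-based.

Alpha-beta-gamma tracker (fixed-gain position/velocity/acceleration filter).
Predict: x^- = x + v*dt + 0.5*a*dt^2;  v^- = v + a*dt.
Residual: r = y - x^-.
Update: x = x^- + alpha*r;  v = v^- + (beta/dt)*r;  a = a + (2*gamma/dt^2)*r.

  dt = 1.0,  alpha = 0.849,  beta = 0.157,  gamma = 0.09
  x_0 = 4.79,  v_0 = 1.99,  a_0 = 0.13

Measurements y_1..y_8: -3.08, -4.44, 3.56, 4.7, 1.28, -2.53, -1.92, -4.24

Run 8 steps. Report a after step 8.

a_post = -0.0687

step 1: x_pred=6.8450  r=-9.9250  x^+=-1.5813  v^+=0.5618  a^+=-1.6565
step 2: x_pred=-1.8478  r=-2.5922  x^+=-4.0486  v^+=-1.5017  a^+=-2.1231
step 3: x_pred=-6.6118  r=10.1718  x^+=2.0241  v^+=-2.0278  a^+=-0.2922
step 4: x_pred=-0.1498  r=4.8498  x^+=3.9677  v^+=-1.5586  a^+=0.5808
step 5: x_pred=2.6995  r=-1.4195  x^+=1.4943  v^+=-1.2006  a^+=0.3253
step 6: x_pred=0.4564  r=-2.9864  x^+=-2.0791  v^+=-1.3442  a^+=-0.2123
step 7: x_pred=-3.5294  r=1.6094  x^+=-2.1630  v^+=-1.3038  a^+=0.0774
step 8: x_pred=-3.4281  r=-0.8119  x^+=-4.1174  v^+=-1.3538  a^+=-0.0687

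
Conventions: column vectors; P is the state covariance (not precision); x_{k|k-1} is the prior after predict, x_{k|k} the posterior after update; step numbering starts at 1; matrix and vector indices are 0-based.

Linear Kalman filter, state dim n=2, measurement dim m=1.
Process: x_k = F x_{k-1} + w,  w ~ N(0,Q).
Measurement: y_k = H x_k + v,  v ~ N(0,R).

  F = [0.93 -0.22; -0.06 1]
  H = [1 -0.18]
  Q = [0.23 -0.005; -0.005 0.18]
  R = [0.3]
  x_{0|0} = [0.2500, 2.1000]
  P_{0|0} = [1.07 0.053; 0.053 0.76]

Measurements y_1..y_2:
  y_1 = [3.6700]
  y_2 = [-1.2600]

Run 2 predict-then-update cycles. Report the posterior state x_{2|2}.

x_post = [0.4944, 2.3271]

step 1: x^-=[-0.2295, 2.0850]  P^-=[1.1705 -0.1819; -0.1819 0.9375]  S=[1.5664]  K=[0.7682; -0.2239]  nu=[4.2748]  x^+=[3.0543, 1.1280]  P^+=[0.2462 0.0875; 0.0875 0.8590]
step 2: x^-=[2.5924, 0.9448]  P^-=[0.4487 -0.1252; -0.1252 1.0294]  S=[0.8272]  K=[0.5697; -0.3754]  nu=[-3.6823]  x^+=[0.4944, 2.3271]  P^+=[0.1802 0.0517; 0.0517 0.9128]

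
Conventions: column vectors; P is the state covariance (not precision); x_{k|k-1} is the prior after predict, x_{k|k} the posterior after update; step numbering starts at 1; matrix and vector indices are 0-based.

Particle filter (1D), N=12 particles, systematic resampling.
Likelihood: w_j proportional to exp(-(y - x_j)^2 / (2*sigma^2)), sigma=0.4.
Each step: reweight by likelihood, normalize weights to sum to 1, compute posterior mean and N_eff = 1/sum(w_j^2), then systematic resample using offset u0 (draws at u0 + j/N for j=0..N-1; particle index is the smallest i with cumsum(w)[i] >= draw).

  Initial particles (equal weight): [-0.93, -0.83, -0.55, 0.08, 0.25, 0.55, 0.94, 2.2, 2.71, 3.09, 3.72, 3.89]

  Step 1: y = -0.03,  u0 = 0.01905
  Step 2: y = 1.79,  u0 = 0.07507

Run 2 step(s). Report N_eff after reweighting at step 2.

step 1: w=[0.0285, 0.0485, 0.1538, 0.3448, 0.2803, 0.1252, 0.0189, 0.0000, 0.0000, 0.0000, 0.0000, 0.0000]  mean=0.0330  Neff=4.1611  idx=[0, 2, 2, 3, 3, 3, 3, 4, 4, 4, 4, 5]
step 2: w=[0.0000, 0.0000, 0.0000, 0.0097, 0.0097, 0.0097, 0.0097, 0.0548, 0.0548, 0.0548, 0.0548, 0.7420]  mean=0.4660  Neff=1.7766  idx=[7, 9, 10, 11, 11, 11, 11, 11, 11, 11, 11, 11]

N_eff = 1.7766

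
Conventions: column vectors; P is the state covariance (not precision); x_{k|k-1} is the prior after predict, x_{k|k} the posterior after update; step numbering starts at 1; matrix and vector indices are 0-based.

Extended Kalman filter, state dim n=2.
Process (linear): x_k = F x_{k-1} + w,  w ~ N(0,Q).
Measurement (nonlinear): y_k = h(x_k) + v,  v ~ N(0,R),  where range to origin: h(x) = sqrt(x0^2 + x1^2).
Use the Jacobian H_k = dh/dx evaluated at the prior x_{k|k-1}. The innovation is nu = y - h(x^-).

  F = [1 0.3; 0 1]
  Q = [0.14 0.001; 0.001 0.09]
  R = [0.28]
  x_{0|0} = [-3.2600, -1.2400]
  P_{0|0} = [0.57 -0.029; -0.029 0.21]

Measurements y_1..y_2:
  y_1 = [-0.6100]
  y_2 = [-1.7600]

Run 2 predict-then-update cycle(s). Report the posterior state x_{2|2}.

step 1: x^-=[-3.6320, -1.2400]  P^-=[0.7115 0.0350; 0.0350 0.3000]  H_jac=[-0.9464 -0.3231]  S=[0.9699]  K=[-0.7059; -0.1341]  nu=[-4.4478]  x^+=[-0.4924, -0.6436]  P^+=[0.2282 -0.0568; -0.0568 0.2826]
step 2: x^-=[-0.6855, -0.6436]  P^-=[0.3596 0.0290; 0.0290 0.3726]  H_jac=[-0.7290 -0.6845]  S=[0.6746]  K=[-0.4180; -0.4093]  nu=[-2.7003]  x^+=[0.4432, 0.4617]  P^+=[0.2417 -0.0865; -0.0865 0.2595]

x_post = [0.4432, 0.4617]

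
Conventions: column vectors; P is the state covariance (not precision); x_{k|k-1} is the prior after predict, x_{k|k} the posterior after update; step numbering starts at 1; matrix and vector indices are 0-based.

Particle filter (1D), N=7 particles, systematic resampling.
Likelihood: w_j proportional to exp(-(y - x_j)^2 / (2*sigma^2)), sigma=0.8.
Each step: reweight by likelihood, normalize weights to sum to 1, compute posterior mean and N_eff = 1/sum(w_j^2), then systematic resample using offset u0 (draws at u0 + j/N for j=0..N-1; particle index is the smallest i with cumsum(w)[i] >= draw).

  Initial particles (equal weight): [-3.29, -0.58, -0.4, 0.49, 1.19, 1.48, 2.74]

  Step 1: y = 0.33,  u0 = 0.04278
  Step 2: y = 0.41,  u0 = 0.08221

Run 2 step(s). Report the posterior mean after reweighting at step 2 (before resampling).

step 1: w=[0.0000, 0.1694, 0.2133, 0.3171, 0.1815, 0.1151, 0.0035]  mean=0.3677  Neff=4.5250  idx=[1, 2, 2, 3, 3, 4, 5]
step 2: w=[0.0993, 0.1279, 0.1279, 0.2125, 0.2125, 0.1327, 0.0873]  mean=0.3355  Neff=6.3259  idx=[0, 1, 3, 3, 4, 5, 6]

post_mean = 0.3355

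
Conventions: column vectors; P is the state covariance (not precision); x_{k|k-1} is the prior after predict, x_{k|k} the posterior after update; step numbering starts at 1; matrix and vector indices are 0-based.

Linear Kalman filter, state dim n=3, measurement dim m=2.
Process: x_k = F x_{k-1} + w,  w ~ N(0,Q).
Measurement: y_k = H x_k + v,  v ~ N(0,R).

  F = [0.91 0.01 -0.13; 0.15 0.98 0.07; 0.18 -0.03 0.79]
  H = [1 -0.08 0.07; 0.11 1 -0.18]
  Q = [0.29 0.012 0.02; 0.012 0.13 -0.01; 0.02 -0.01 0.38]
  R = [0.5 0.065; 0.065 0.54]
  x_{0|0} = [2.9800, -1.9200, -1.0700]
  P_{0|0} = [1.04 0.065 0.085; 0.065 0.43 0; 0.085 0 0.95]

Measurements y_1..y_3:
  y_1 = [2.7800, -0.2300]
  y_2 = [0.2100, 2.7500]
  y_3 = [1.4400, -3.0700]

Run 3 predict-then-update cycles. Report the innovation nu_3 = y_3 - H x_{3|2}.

innov = [0.1624, -4.1735]

step 1: x^-=[2.8317, -1.5095, -0.2513]  P^-=[1.1484 0.2114 0.1501; 0.2114 0.5919 0.0803; 0.1501 0.0803 1.0305]  S=[1.6435 0.3214; 0.3214 1.1909]  K=[0.6797 0.0774; 0.0048 0.5031; 0.1540 -0.1160]  nu=[-0.1549, 0.9228]  x^+=[2.7979, -1.0460, -0.3822]  P^+=[0.3481 0.0495 0.0103; 0.0495 0.2889 0.1239; 0.0103 0.1239 0.9869]
step 2: x^-=[2.5853, -0.6321, 0.2330]  P^-=[0.5931 0.0824 -0.0171; 0.0824 0.4519 0.1510; -0.0171 0.1510 1.0040]  S=[1.0837 0.1788; 0.1788 0.9960]  K=[0.5309 0.0560; -0.0200 0.4391; 0.0445 -0.0397]  nu=[-2.4422, 3.1397]  x^+=[1.4646, 0.7953, -0.0004]  P^+=[0.2739 0.0279 -0.0371; 0.0279 0.2626 0.1657; -0.0371 0.1657 1.0009]
step 3: x^-=[1.3408, 0.9991, 0.2395]  P^-=[0.5426 0.0452 -0.0626; 0.0452 0.4234 0.1729; -0.0626 0.1729 0.9951]  S=[1.0323 0.1484; 0.1484 0.9524]  K=[0.5119 0.0422; -0.0382 0.4231; -0.0047 -0.0130]  nu=[0.1624, -4.1735]  x^+=[1.2479, -0.7727, 0.2931]  P^+=[0.2641 0.0164 -0.0586; 0.0164 0.2562 0.1782; -0.0586 0.1782 0.9949]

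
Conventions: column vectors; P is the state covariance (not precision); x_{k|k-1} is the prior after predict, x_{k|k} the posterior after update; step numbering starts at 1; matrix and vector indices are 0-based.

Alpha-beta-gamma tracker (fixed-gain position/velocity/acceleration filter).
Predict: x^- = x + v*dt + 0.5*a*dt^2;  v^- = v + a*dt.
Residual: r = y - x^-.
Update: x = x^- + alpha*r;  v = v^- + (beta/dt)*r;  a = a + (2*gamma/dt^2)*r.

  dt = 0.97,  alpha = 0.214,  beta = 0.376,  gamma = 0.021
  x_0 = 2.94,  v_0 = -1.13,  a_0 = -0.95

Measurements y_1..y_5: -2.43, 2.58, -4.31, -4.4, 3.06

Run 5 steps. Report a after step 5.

step 1: x_pred=1.3970  r=-3.8270  x^+=0.5780  v^+=-3.5349  a^+=-1.1208
step 2: x_pred=-3.3782  r=5.9582  x^+=-2.1031  v^+=-2.3126  a^+=-0.8549
step 3: x_pred=-4.7485  r=0.4385  x^+=-4.6547  v^+=-2.9718  a^+=-0.8353
step 4: x_pred=-7.9303  r=3.5303  x^+=-7.1748  v^+=-2.4136  a^+=-0.6777
step 5: x_pred=-9.8348  r=12.8948  x^+=-7.0753  v^+=1.9274  a^+=-0.1021

a_post = -0.1021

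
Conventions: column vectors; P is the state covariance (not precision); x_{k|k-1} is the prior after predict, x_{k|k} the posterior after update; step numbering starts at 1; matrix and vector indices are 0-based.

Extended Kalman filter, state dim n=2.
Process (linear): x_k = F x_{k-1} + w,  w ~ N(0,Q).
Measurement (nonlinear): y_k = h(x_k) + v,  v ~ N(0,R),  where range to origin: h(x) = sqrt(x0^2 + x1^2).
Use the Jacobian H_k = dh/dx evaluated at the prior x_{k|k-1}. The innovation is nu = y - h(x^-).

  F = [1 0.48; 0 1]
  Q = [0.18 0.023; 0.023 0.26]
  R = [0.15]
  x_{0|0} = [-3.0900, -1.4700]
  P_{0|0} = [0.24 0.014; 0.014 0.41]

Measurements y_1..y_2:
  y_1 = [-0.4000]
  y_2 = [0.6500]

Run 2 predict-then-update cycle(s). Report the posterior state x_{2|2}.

x_post = [-0.3400, 0.6475]

step 1: x^-=[-3.7956, -1.4700]  P^-=[0.5279 0.2338; 0.2338 0.6700]  H_jac=[-0.9325 -0.3612]  S=[0.8539]  K=[-0.6754; -0.5387]  nu=[-4.4703]  x^+=[-0.7765, 0.9381]  P^+=[0.1384 -0.0769; -0.0769 0.4222]
step 2: x^-=[-0.3262, 0.9381]  P^-=[0.3419 0.1488; 0.1488 0.6822]  H_jac=[-0.3284 0.9445]  S=[0.7032]  K=[0.0402; 0.8469]  nu=[-0.3432]  x^+=[-0.3400, 0.6475]  P^+=[0.3408 0.1249; 0.1249 0.1779]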